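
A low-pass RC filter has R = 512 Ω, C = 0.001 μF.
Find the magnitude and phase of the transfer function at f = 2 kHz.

Step 1 — Angular frequency: ω = 2π·2000 = 1.257e+04 rad/s.
Step 2 — Transfer function: H(jω) = 1/(1 + jωRC).
Step 3 — Denominator: 1 + jωRC = 1 + j·1.257e+04·512·1e-09 = 1 + j0.006434.
Step 4 — H = 1 - j0.006434.
Step 5 — Magnitude: |H| = 1 (-0.0 dB); phase: φ = -0.4°.

|H| = 1 (-0.0 dB), φ = -0.4°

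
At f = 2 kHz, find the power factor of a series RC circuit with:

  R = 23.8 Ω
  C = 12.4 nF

Step 1 — Angular frequency: ω = 2π·f = 2π·2000 = 1.257e+04 rad/s.
Step 2 — Component impedances:
  R: Z = R = 23.8 Ω
  C: Z = 1/(jωC) = -j/(ω·C) = 0 - j6418 Ω
Step 3 — Series combination: Z_total = R + C = 23.8 - j6418 Ω = 6418∠-89.8° Ω.
Step 4 — Power factor: PF = cos(φ) = Re(Z)/|Z| = 23.8/6417.6 = 0.003709.
Step 5 — Type: Im(Z) = -6418 ⇒ leading (phase φ = -89.8°).

PF = 0.003709 (leading, φ = -89.8°)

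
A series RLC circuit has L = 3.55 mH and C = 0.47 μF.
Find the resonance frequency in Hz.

Step 1 — Resonance condition Im(Z)=0 gives ω₀ = 1/√(LC).
Step 2 — ω₀ = 1/√(0.00355·4.7e-07) = 2.448e+04 rad/s.
Step 3 — f₀ = ω₀/(2π) = 3896 Hz.

f₀ = 3896 Hz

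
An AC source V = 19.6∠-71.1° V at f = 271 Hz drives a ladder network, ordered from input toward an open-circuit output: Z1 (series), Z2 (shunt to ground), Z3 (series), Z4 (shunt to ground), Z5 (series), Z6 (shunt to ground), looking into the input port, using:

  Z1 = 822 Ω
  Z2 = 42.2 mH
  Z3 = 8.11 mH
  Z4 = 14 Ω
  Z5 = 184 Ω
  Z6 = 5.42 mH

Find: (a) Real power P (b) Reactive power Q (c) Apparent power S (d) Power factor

Step 1 — Angular frequency: ω = 2π·f = 2π·271 = 1703 rad/s.
Step 2 — Component impedances:
  Z1: Z = R = 822 Ω
  Z2: Z = jωL = j·1703·0.0422 = 0 + j71.86 Ω
  Z3: Z = jωL = j·1703·0.00811 = 0 + j13.81 Ω
  Z4: Z = R = 14 Ω
  Z5: Z = R = 184 Ω
  Z6: Z = jωL = j·1703·0.00542 = 0 + j9.229 Ω
Step 3 — Ladder network (open output): work backward from the far end, alternating series and parallel combinations. Z_in = 830.9 + j12.97 Ω = 831∠0.9° Ω.
Step 4 — Source phasor: V = 19.6∠-71.1° V = 6.349 - j18.54 V.
Step 5 — Current: I = V / Z = 0.00729 - j0.02243 A = 0.02358∠-72.0° A.
Step 6 — Complex power: S = V·I* = 0.4622 + j0.007216 VA.
Step 7 — Real power: P = Re(S) = 0.4622 W.
Step 8 — Reactive power: Q = Im(S) = 0.007216 VAR.
Step 9 — Apparent power: |S| = 0.4623 VA.
Step 10 — Power factor: PF = P/|S| = 0.9999 (lagging).

(a) P = 0.4622 W  (b) Q = 0.007216 VAR  (c) S = 0.4623 VA  (d) PF = 0.9999 (lagging)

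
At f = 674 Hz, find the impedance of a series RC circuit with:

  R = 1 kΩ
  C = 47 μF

Step 1 — Angular frequency: ω = 2π·f = 2π·674 = 4235 rad/s.
Step 2 — Component impedances:
  R: Z = R = 1000 Ω
  C: Z = 1/(jωC) = -j/(ω·C) = 0 - j5.024 Ω
Step 3 — Series combination: Z_total = R + C = 1000 - j5.024 Ω = 1000∠-0.3° Ω.

Z = 1000 - j5.024 Ω = 1000∠-0.3° Ω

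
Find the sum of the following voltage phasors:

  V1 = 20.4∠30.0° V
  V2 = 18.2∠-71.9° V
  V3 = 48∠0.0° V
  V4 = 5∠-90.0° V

Step 1 — Convert each phasor to rectangular form:
  V1 = 20.4·(cos(30.0°) + j·sin(30.0°)) = 17.67 + j10.2 V
  V2 = 18.2·(cos(-71.9°) + j·sin(-71.9°)) = 5.654 - j17.3 V
  V3 = 48·(cos(0.0°) + j·sin(0.0°)) = 48 V
  V4 = 5·(cos(-90.0°) + j·sin(-90.0°)) = 0 - j5 V
Step 2 — Sum components: V_total = 71.32 - j12.1 V.
Step 3 — Convert to polar: |V_total| = 72.34 V, ∠V_total = -9.6°.

V_total = 72.34∠-9.6° V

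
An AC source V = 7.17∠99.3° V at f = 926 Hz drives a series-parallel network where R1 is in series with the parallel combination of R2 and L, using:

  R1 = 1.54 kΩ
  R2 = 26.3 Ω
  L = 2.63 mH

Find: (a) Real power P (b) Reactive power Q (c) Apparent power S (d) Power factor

Step 1 — Angular frequency: ω = 2π·f = 2π·926 = 5818 rad/s.
Step 2 — Component impedances:
  R1: Z = R = 1540 Ω
  R2: Z = R = 26.3 Ω
  L: Z = jωL = j·5818·0.00263 = 0 + j15.3 Ω
Step 3 — Parallel branch: R2 || L = 1/(1/R2 + 1/L) = 6.651 + j11.43 Ω.
Step 4 — Series with R1: Z_total = R1 + (R2 || L) = 1547 + j11.43 Ω = 1547∠0.4° Ω.
Step 5 — Source phasor: V = 7.17∠99.3° V = -1.159 + j7.076 V.
Step 6 — Current: I = V / Z = -0.0007153 + j0.00458 A = 0.004636∠98.9° A.
Step 7 — Complex power: S = V·I* = 0.03324 + j0.0002457 VA.
Step 8 — Real power: P = Re(S) = 0.03324 W.
Step 9 — Reactive power: Q = Im(S) = 0.0002457 VAR.
Step 10 — Apparent power: |S| = 0.03324 VA.
Step 11 — Power factor: PF = P/|S| = 1 (lagging).

(a) P = 0.03324 W  (b) Q = 0.0002457 VAR  (c) S = 0.03324 VA  (d) PF = 1 (lagging)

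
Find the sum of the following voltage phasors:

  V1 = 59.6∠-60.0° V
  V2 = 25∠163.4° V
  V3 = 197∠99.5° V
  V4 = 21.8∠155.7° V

Step 1 — Convert each phasor to rectangular form:
  V1 = 59.6·(cos(-60.0°) + j·sin(-60.0°)) = 29.8 - j51.62 V
  V2 = 25·(cos(163.4°) + j·sin(163.4°)) = -23.96 + j7.142 V
  V3 = 197·(cos(99.5°) + j·sin(99.5°)) = -32.51 + j194.3 V
  V4 = 21.8·(cos(155.7°) + j·sin(155.7°)) = -19.87 + j8.971 V
Step 2 — Sum components: V_total = -46.54 + j158.8 V.
Step 3 — Convert to polar: |V_total| = 165.5 V, ∠V_total = 106.3°.

V_total = 165.5∠106.3° V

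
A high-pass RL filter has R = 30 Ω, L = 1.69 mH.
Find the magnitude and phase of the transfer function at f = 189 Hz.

Step 1 — Angular frequency: ω = 2π·189 = 1188 rad/s.
Step 2 — Transfer function: H(jω) = jωL/(R + jωL).
Step 3 — Numerator jωL = j·2.007; denominator R + jωL = 30 + j2.007.
Step 4 — H = 0.004455 + j0.0666.
Step 5 — Magnitude: |H| = 0.06675 (-23.5 dB); phase: φ = 86.2°.

|H| = 0.06675 (-23.5 dB), φ = 86.2°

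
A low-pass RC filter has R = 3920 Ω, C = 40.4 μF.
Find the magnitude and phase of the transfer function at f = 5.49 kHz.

Step 1 — Angular frequency: ω = 2π·5490 = 3.449e+04 rad/s.
Step 2 — Transfer function: H(jω) = 1/(1 + jωRC).
Step 3 — Denominator: 1 + jωRC = 1 + j·3.449e+04·3920·4.04e-05 = 1 + j5463.
Step 4 — H = 3.351e-08 - j0.0001831.
Step 5 — Magnitude: |H| = 0.0001831 (-74.7 dB); phase: φ = -90.0°.

|H| = 0.0001831 (-74.7 dB), φ = -90.0°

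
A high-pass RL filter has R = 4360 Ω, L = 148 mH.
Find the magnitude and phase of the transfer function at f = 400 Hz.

Step 1 — Angular frequency: ω = 2π·400 = 2513 rad/s.
Step 2 — Transfer function: H(jω) = jωL/(R + jωL).
Step 3 — Numerator jωL = j·372; denominator R + jωL = 4360 + j372.
Step 4 — H = 0.007226 + j0.0847.
Step 5 — Magnitude: |H| = 0.085 (-21.4 dB); phase: φ = 85.1°.

|H| = 0.085 (-21.4 dB), φ = 85.1°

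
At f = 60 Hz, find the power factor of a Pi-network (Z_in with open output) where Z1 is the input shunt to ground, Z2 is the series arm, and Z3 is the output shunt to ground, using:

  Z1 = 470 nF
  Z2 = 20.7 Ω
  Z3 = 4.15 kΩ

Step 1 — Angular frequency: ω = 2π·f = 2π·60 = 377 rad/s.
Step 2 — Component impedances:
  Z1: Z = 1/(jωC) = -j/(ω·C) = 0 - j5644 Ω
  Z2: Z = R = 20.7 Ω
  Z3: Z = R = 4150 Ω
Step 3 — With open output, the series arm Z2 and the output shunt Z3 appear in series to ground: Z2 + Z3 = 4171 Ω.
Step 4 — Parallel with input shunt Z1: Z_in = Z1 || (Z2 + Z3) = 2698 - j1993 Ω = 3354∠-36.5° Ω.
Step 5 — Power factor: PF = cos(φ) = Re(Z)/|Z| = 2697.6/3354.2 = 0.8042.
Step 6 — Type: Im(Z) = -1993 ⇒ leading (phase φ = -36.5°).

PF = 0.8042 (leading, φ = -36.5°)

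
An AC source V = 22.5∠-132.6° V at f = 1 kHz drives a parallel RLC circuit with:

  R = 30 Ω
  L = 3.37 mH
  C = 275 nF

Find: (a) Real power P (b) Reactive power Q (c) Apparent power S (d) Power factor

Step 1 — Angular frequency: ω = 2π·f = 2π·1000 = 6283 rad/s.
Step 2 — Component impedances:
  R: Z = R = 30 Ω
  L: Z = jωL = j·6283·0.00337 = 0 + j21.17 Ω
  C: Z = 1/(jωC) = -j/(ω·C) = 0 - j578.7 Ω
Step 3 — Parallel combination: 1/Z_total = 1/R + 1/L + 1/C; Z_total = 10.48 + j14.3 Ω = 17.73∠53.8° Ω.
Step 4 — Source phasor: V = 22.5∠-132.6° V = -15.23 - j16.56 V.
Step 5 — Current: I = V / Z = -1.261 + j0.1409 A = 1.269∠173.6° A.
Step 6 — Complex power: S = V·I* = 16.88 + j23.03 VA.
Step 7 — Real power: P = Re(S) = 16.88 W.
Step 8 — Reactive power: Q = Im(S) = 23.03 VAR.
Step 9 — Apparent power: |S| = 28.55 VA.
Step 10 — Power factor: PF = P/|S| = 0.591 (lagging).

(a) P = 16.88 W  (b) Q = 23.03 VAR  (c) S = 28.55 VA  (d) PF = 0.591 (lagging)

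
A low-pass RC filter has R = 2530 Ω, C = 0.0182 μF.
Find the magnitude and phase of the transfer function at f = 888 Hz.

Step 1 — Angular frequency: ω = 2π·888 = 5579 rad/s.
Step 2 — Transfer function: H(jω) = 1/(1 + jωRC).
Step 3 — Denominator: 1 + jωRC = 1 + j·5579·2530·1.82e-08 = 1 + j0.2569.
Step 4 — H = 0.9381 - j0.241.
Step 5 — Magnitude: |H| = 0.9685 (-0.3 dB); phase: φ = -14.4°.

|H| = 0.9685 (-0.3 dB), φ = -14.4°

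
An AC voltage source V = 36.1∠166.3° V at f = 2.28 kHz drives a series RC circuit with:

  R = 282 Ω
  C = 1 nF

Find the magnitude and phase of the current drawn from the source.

Step 1 — Angular frequency: ω = 2π·f = 2π·2280 = 1.433e+04 rad/s.
Step 2 — Component impedances:
  R: Z = R = 282 Ω
  C: Z = 1/(jωC) = -j/(ω·C) = 0 - j6.98e+04 Ω
Step 3 — Series combination: Z_total = R + C = 282 - j6.98e+04 Ω = 6.981e+04∠-89.8° Ω.
Step 4 — Source phasor: V = 36.1∠166.3° V = -35.07 + j8.55 V.
Step 5 — Ohm's law: I = V / Z_total = (-35.07 + j8.55) / (282 - j6.98e+04) = -0.0001245 - j0.0005019 A.
Step 6 — Convert to polar: |I| = 0.0005172 A, ∠I = -103.9°.

I = 0.0005172∠-103.9° A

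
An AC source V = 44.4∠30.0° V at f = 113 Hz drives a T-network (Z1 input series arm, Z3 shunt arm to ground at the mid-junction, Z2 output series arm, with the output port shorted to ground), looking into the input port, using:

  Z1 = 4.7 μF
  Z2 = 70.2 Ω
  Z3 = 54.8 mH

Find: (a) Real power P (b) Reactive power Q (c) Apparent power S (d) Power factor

Step 1 — Angular frequency: ω = 2π·f = 2π·113 = 710 rad/s.
Step 2 — Component impedances:
  Z1: Z = 1/(jωC) = -j/(ω·C) = 0 - j299.7 Ω
  Z2: Z = R = 70.2 Ω
  Z3: Z = jωL = j·710·0.0548 = 0 + j38.91 Ω
Step 3 — With the output port shorted to ground, the output series arm Z2 runs from the junction to ground; the shunt arm Z3 also runs from the junction to ground. They appear in parallel: Z3 || Z2 = 16.5 + j29.76 Ω.
Step 4 — Series with input arm Z1: Z_in = Z1 + (Z3 || Z2) = 16.5 - j269.9 Ω = 270.4∠-86.5° Ω.
Step 5 — Source phasor: V = 44.4∠30.0° V = 38.45 + j22.2 V.
Step 6 — Current: I = V / Z = -0.07327 + j0.1469 A = 0.1642∠116.5° A.
Step 7 — Complex power: S = V·I* = 0.4448 - j7.277 VA.
Step 8 — Real power: P = Re(S) = 0.4448 W.
Step 9 — Reactive power: Q = Im(S) = -7.277 VAR.
Step 10 — Apparent power: |S| = 7.29 VA.
Step 11 — Power factor: PF = P/|S| = 0.06101 (leading).

(a) P = 0.4448 W  (b) Q = -7.277 VAR  (c) S = 7.29 VA  (d) PF = 0.06101 (leading)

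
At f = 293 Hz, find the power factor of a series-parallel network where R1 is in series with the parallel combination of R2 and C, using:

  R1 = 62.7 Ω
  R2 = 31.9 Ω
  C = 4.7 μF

Step 1 — Angular frequency: ω = 2π·f = 2π·293 = 1841 rad/s.
Step 2 — Component impedances:
  R1: Z = R = 62.7 Ω
  R2: Z = R = 31.9 Ω
  C: Z = 1/(jωC) = -j/(ω·C) = 0 - j115.6 Ω
Step 3 — Parallel branch: R2 || C = 1/(1/R2 + 1/C) = 29.64 - j8.182 Ω.
Step 4 — Series with R1: Z_total = R1 + (R2 || C) = 92.34 - j8.182 Ω = 92.7∠-5.1° Ω.
Step 5 — Power factor: PF = cos(φ) = Re(Z)/|Z| = 92.34/92.7 = 0.9961.
Step 6 — Type: Im(Z) = -8.182 ⇒ leading (phase φ = -5.1°).

PF = 0.9961 (leading, φ = -5.1°)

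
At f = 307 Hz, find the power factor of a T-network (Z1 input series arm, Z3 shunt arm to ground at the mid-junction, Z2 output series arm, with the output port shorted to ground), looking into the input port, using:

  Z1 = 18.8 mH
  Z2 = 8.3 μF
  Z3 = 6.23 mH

Step 1 — Angular frequency: ω = 2π·f = 2π·307 = 1929 rad/s.
Step 2 — Component impedances:
  Z1: Z = jωL = j·1929·0.0188 = 0 + j36.26 Ω
  Z2: Z = 1/(jωC) = -j/(ω·C) = 0 - j62.46 Ω
  Z3: Z = jωL = j·1929·0.00623 = 0 + j12.02 Ω
Step 3 — With the output port shorted to ground, the output series arm Z2 runs from the junction to ground; the shunt arm Z3 also runs from the junction to ground. They appear in parallel: Z3 || Z2 = 0 + j14.88 Ω.
Step 4 — Series with input arm Z1: Z_in = Z1 + (Z3 || Z2) = 0 + j51.14 Ω = 51.14∠90.0° Ω.
Step 5 — Power factor: PF = cos(φ) = Re(Z)/|Z| = 0/51.14 = 0.
Step 6 — Type: Im(Z) = 51.14 ⇒ lagging (phase φ = 90.0°).

PF = 0 (lagging, φ = 90.0°)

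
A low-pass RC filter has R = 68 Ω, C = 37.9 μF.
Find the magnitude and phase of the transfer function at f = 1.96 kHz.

Step 1 — Angular frequency: ω = 2π·1960 = 1.232e+04 rad/s.
Step 2 — Transfer function: H(jω) = 1/(1 + jωRC).
Step 3 — Denominator: 1 + jωRC = 1 + j·1.232e+04·68·3.79e-05 = 1 + j31.74.
Step 4 — H = 0.0009917 - j0.03148.
Step 5 — Magnitude: |H| = 0.03149 (-30.0 dB); phase: φ = -88.2°.

|H| = 0.03149 (-30.0 dB), φ = -88.2°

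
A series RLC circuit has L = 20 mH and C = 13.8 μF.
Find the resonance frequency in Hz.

Step 1 — Resonance condition Im(Z)=0 gives ω₀ = 1/√(LC).
Step 2 — ω₀ = 1/√(0.02·1.38e-05) = 1903 rad/s.
Step 3 — f₀ = ω₀/(2π) = 302.9 Hz.

f₀ = 302.9 Hz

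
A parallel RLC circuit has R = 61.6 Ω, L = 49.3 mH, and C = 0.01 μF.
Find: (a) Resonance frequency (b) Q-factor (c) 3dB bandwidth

Step 1 — Resonance: ω₀ = 1/√(LC) = 1/√(0.0493·1e-08) = 4.504e+04 rad/s.
Step 2 — f₀ = ω₀/(2π) = 7168 Hz.
Step 3 — Parallel Q: Q = R/(ω₀L) = 61.6/(4.504e+04·0.0493) = 0.02774.
Step 4 — Bandwidth: Δω = ω₀/Q = 1.623e+06 rad/s; BW = Δω/(2π) = 2.584e+05 Hz.

(a) f₀ = 7168 Hz  (b) Q = 0.02774  (c) BW = 2.584e+05 Hz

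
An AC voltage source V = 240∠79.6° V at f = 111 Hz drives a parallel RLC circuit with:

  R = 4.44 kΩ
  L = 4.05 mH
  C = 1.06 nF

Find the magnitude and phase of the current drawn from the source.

Step 1 — Angular frequency: ω = 2π·f = 2π·111 = 697.4 rad/s.
Step 2 — Component impedances:
  R: Z = R = 4440 Ω
  L: Z = jωL = j·697.4·0.00405 = 0 + j2.825 Ω
  C: Z = 1/(jωC) = -j/(ω·C) = 0 - j1.353e+06 Ω
Step 3 — Parallel combination: 1/Z_total = 1/R + 1/L + 1/C; Z_total = 0.001797 + j2.825 Ω = 2.825∠90.0° Ω.
Step 4 — Source phasor: V = 240∠79.6° V = 43.32 + j236.1 V.
Step 5 — Ohm's law: I = V / Z_total = (43.32 + j236.1) / (0.001797 + j2.825) = 83.58 - j15.29 A.
Step 6 — Convert to polar: |I| = 84.97 A, ∠I = -10.4°.

I = 84.97∠-10.4° A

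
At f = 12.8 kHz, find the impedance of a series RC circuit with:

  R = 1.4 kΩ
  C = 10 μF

Step 1 — Angular frequency: ω = 2π·f = 2π·1.28e+04 = 8.042e+04 rad/s.
Step 2 — Component impedances:
  R: Z = R = 1400 Ω
  C: Z = 1/(jωC) = -j/(ω·C) = 0 - j1.243 Ω
Step 3 — Series combination: Z_total = R + C = 1400 - j1.243 Ω = 1400∠-0.1° Ω.

Z = 1400 - j1.243 Ω = 1400∠-0.1° Ω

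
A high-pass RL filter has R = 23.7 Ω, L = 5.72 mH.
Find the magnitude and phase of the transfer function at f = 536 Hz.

Step 1 — Angular frequency: ω = 2π·536 = 3368 rad/s.
Step 2 — Transfer function: H(jω) = jωL/(R + jωL).
Step 3 — Numerator jωL = j·19.26; denominator R + jωL = 23.7 + j19.26.
Step 4 — H = 0.3978 + j0.4895.
Step 5 — Magnitude: |H| = 0.6307 (-4.0 dB); phase: φ = 50.9°.

|H| = 0.6307 (-4.0 dB), φ = 50.9°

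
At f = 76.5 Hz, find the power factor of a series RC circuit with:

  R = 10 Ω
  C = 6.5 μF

Step 1 — Angular frequency: ω = 2π·f = 2π·76.5 = 480.7 rad/s.
Step 2 — Component impedances:
  R: Z = R = 10 Ω
  C: Z = 1/(jωC) = -j/(ω·C) = 0 - j320.1 Ω
Step 3 — Series combination: Z_total = R + C = 10 - j320.1 Ω = 320.2∠-88.2° Ω.
Step 4 — Power factor: PF = cos(φ) = Re(Z)/|Z| = 10/320.2 = 0.03123.
Step 5 — Type: Im(Z) = -320.1 ⇒ leading (phase φ = -88.2°).

PF = 0.03123 (leading, φ = -88.2°)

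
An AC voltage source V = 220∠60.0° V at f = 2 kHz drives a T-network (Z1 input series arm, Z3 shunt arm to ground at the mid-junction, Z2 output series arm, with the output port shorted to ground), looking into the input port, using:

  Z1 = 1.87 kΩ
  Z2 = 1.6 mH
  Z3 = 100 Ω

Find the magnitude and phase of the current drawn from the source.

Step 1 — Angular frequency: ω = 2π·f = 2π·2000 = 1.257e+04 rad/s.
Step 2 — Component impedances:
  Z1: Z = R = 1870 Ω
  Z2: Z = jωL = j·1.257e+04·0.0016 = 0 + j20.11 Ω
  Z3: Z = R = 100 Ω
Step 3 — With the output port shorted to ground, the output series arm Z2 runs from the junction to ground; the shunt arm Z3 also runs from the junction to ground. They appear in parallel: Z3 || Z2 = 3.886 + j19.32 Ω.
Step 4 — Series with input arm Z1: Z_in = Z1 + (Z3 || Z2) = 1874 + j19.32 Ω = 1874∠0.6° Ω.
Step 5 — Source phasor: V = 220∠60.0° V = 110 + j190.5 V.
Step 6 — Ohm's law: I = V / Z_total = (110 + j190.5) / (1874 + j19.32) = 0.05974 + j0.1011 A.
Step 7 — Convert to polar: |I| = 0.1174 A, ∠I = 59.4°.

I = 0.1174∠59.4° A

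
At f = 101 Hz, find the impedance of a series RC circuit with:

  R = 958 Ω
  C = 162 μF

Step 1 — Angular frequency: ω = 2π·f = 2π·101 = 634.6 rad/s.
Step 2 — Component impedances:
  R: Z = R = 958 Ω
  C: Z = 1/(jωC) = -j/(ω·C) = 0 - j9.727 Ω
Step 3 — Series combination: Z_total = R + C = 958 - j9.727 Ω = 958∠-0.6° Ω.

Z = 958 - j9.727 Ω = 958∠-0.6° Ω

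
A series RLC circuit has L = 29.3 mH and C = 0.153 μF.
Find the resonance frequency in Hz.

Step 1 — Resonance condition Im(Z)=0 gives ω₀ = 1/√(LC).
Step 2 — ω₀ = 1/√(0.0293·1.53e-07) = 1.494e+04 rad/s.
Step 3 — f₀ = ω₀/(2π) = 2377 Hz.

f₀ = 2377 Hz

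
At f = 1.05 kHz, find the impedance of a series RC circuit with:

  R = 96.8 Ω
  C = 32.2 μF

Step 1 — Angular frequency: ω = 2π·f = 2π·1050 = 6597 rad/s.
Step 2 — Component impedances:
  R: Z = R = 96.8 Ω
  C: Z = 1/(jωC) = -j/(ω·C) = 0 - j4.707 Ω
Step 3 — Series combination: Z_total = R + C = 96.8 - j4.707 Ω = 96.91∠-2.8° Ω.

Z = 96.8 - j4.707 Ω = 96.91∠-2.8° Ω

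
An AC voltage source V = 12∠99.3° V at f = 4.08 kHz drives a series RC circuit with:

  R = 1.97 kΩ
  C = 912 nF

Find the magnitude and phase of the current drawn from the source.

Step 1 — Angular frequency: ω = 2π·f = 2π·4080 = 2.564e+04 rad/s.
Step 2 — Component impedances:
  R: Z = R = 1970 Ω
  C: Z = 1/(jωC) = -j/(ω·C) = 0 - j42.77 Ω
Step 3 — Series combination: Z_total = R + C = 1970 - j42.77 Ω = 1970∠-1.2° Ω.
Step 4 — Source phasor: V = 12∠99.3° V = -1.939 + j11.84 V.
Step 5 — Ohm's law: I = V / Z_total = (-1.939 + j11.84) / (1970 - j42.77) = -0.001114 + j0.005987 A.
Step 6 — Convert to polar: |I| = 0.00609 A, ∠I = 100.5°.

I = 0.00609∠100.5° A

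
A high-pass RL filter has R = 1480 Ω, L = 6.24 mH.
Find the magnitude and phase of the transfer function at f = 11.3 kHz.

Step 1 — Angular frequency: ω = 2π·1.13e+04 = 7.1e+04 rad/s.
Step 2 — Transfer function: H(jω) = jωL/(R + jωL).
Step 3 — Numerator jωL = j·443; denominator R + jωL = 1480 + j443.
Step 4 — H = 0.08224 + j0.2747.
Step 5 — Magnitude: |H| = 0.2868 (-10.8 dB); phase: φ = 73.3°.

|H| = 0.2868 (-10.8 dB), φ = 73.3°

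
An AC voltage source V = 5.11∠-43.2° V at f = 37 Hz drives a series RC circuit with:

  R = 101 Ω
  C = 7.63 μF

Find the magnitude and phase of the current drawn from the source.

Step 1 — Angular frequency: ω = 2π·f = 2π·37 = 232.5 rad/s.
Step 2 — Component impedances:
  R: Z = R = 101 Ω
  C: Z = 1/(jωC) = -j/(ω·C) = 0 - j563.8 Ω
Step 3 — Series combination: Z_total = R + C = 101 - j563.8 Ω = 572.7∠-79.8° Ω.
Step 4 — Source phasor: V = 5.11∠-43.2° V = 3.725 - j3.498 V.
Step 5 — Ohm's law: I = V / Z_total = (3.725 - j3.498) / (101 - j563.8) = 0.007159 + j0.005325 A.
Step 6 — Convert to polar: |I| = 0.008922 A, ∠I = 36.6°.

I = 0.008922∠36.6° A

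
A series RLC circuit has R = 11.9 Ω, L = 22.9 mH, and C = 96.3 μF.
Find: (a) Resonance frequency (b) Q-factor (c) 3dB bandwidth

Step 1 — Resonance condition Im(Z)=0 gives ω₀ = 1/√(LC).
Step 2 — ω₀ = 1/√(0.0229·9.63e-05) = 673.4 rad/s.
Step 3 — f₀ = ω₀/(2π) = 107.2 Hz.
Step 4 — Series Q: Q = ω₀L/R = 673.4·0.0229/11.9 = 1.296.
Step 5 — 3dB bandwidth: Δω = ω₀/Q = 519.7 rad/s; BW = Δω/(2π) = 82.7 Hz.

(a) f₀ = 107.2 Hz  (b) Q = 1.296  (c) BW = 82.7 Hz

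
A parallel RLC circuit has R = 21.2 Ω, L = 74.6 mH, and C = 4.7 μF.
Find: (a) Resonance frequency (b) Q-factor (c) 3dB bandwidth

Step 1 — Resonance: ω₀ = 1/√(LC) = 1/√(0.0746·4.7e-06) = 1689 rad/s.
Step 2 — f₀ = ω₀/(2π) = 268.8 Hz.
Step 3 — Parallel Q: Q = R/(ω₀L) = 21.2/(1689·0.0746) = 0.1683.
Step 4 — Bandwidth: Δω = ω₀/Q = 1.004e+04 rad/s; BW = Δω/(2π) = 1597 Hz.

(a) f₀ = 268.8 Hz  (b) Q = 0.1683  (c) BW = 1597 Hz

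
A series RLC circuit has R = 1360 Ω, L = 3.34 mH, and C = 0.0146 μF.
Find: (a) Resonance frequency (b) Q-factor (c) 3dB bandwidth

Step 1 — Resonance: ω₀ = 1/√(LC) = 1/√(0.00334·1.46e-08) = 1.432e+05 rad/s.
Step 2 — f₀ = ω₀/(2π) = 2.279e+04 Hz.
Step 3 — Series Q: Q = ω₀L/R = 1.432e+05·0.00334/1360 = 0.3517.
Step 4 — Bandwidth: Δω = ω₀/Q = 4.072e+05 rad/s; BW = Δω/(2π) = 6.481e+04 Hz.

(a) f₀ = 2.279e+04 Hz  (b) Q = 0.3517  (c) BW = 6.481e+04 Hz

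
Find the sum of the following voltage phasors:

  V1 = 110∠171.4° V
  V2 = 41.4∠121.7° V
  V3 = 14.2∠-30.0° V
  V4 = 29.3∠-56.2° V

Step 1 — Convert each phasor to rectangular form:
  V1 = 110·(cos(171.4°) + j·sin(171.4°)) = -108.8 + j16.45 V
  V2 = 41.4·(cos(121.7°) + j·sin(121.7°)) = -21.75 + j35.22 V
  V3 = 14.2·(cos(-30.0°) + j·sin(-30.0°)) = 12.3 - j7.1 V
  V4 = 29.3·(cos(-56.2°) + j·sin(-56.2°)) = 16.3 - j24.35 V
Step 2 — Sum components: V_total = -101.9 + j20.22 V.
Step 3 — Convert to polar: |V_total| = 103.9 V, ∠V_total = 168.8°.

V_total = 103.9∠168.8° V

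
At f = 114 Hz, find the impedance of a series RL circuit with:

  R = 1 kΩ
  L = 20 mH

Step 1 — Angular frequency: ω = 2π·f = 2π·114 = 716.3 rad/s.
Step 2 — Component impedances:
  R: Z = R = 1000 Ω
  L: Z = jωL = j·716.3·0.02 = 0 + j14.33 Ω
Step 3 — Series combination: Z_total = R + L = 1000 + j14.33 Ω = 1000∠0.8° Ω.

Z = 1000 + j14.33 Ω = 1000∠0.8° Ω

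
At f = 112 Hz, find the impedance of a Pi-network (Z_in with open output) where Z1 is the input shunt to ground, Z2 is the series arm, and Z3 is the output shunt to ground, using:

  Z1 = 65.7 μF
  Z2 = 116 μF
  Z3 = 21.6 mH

Step 1 — Angular frequency: ω = 2π·f = 2π·112 = 703.7 rad/s.
Step 2 — Component impedances:
  Z1: Z = 1/(jωC) = -j/(ω·C) = 0 - j21.63 Ω
  Z2: Z = 1/(jωC) = -j/(ω·C) = 0 - j12.25 Ω
  Z3: Z = jωL = j·703.7·0.0216 = 0 + j15.2 Ω
Step 3 — With open output, the series arm Z2 and the output shunt Z3 appear in series to ground: Z2 + Z3 = 0 + j2.95 Ω.
Step 4 — Parallel with input shunt Z1: Z_in = Z1 || (Z2 + Z3) = 0 + j3.416 Ω = 3.416∠90.0° Ω.

Z = 0 + j3.416 Ω = 3.416∠90.0° Ω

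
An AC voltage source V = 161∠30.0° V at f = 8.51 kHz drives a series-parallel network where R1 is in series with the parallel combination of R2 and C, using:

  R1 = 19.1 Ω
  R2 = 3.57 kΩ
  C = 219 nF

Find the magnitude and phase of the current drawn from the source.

Step 1 — Angular frequency: ω = 2π·f = 2π·8510 = 5.347e+04 rad/s.
Step 2 — Component impedances:
  R1: Z = R = 19.1 Ω
  R2: Z = R = 3570 Ω
  C: Z = 1/(jωC) = -j/(ω·C) = 0 - j85.4 Ω
Step 3 — Parallel branch: R2 || C = 1/(1/R2 + 1/C) = 2.042 - j85.35 Ω.
Step 4 — Series with R1: Z_total = R1 + (R2 || C) = 21.14 - j85.35 Ω = 87.93∠-76.1° Ω.
Step 5 — Source phasor: V = 161∠30.0° V = 139.4 + j80.5 V.
Step 6 — Ohm's law: I = V / Z_total = (139.4 + j80.5) / (21.14 - j85.35) = -0.5074 + j1.759 A.
Step 7 — Convert to polar: |I| = 1.831 A, ∠I = 106.1°.

I = 1.831∠106.1° A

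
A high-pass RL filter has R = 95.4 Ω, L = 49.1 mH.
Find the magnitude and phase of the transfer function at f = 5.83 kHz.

Step 1 — Angular frequency: ω = 2π·5830 = 3.663e+04 rad/s.
Step 2 — Transfer function: H(jω) = jωL/(R + jωL).
Step 3 — Numerator jωL = j·1799; denominator R + jωL = 95.4 + j1799.
Step 4 — H = 0.9972 + j0.05289.
Step 5 — Magnitude: |H| = 0.9986 (-0.0 dB); phase: φ = 3.0°.

|H| = 0.9986 (-0.0 dB), φ = 3.0°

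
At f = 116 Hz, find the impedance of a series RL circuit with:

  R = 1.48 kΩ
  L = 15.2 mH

Step 1 — Angular frequency: ω = 2π·f = 2π·116 = 728.8 rad/s.
Step 2 — Component impedances:
  R: Z = R = 1480 Ω
  L: Z = jωL = j·728.8·0.0152 = 0 + j11.08 Ω
Step 3 — Series combination: Z_total = R + L = 1480 + j11.08 Ω = 1480∠0.4° Ω.

Z = 1480 + j11.08 Ω = 1480∠0.4° Ω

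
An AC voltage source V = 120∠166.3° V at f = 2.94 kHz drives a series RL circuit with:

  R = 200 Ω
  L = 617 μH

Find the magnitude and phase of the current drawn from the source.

Step 1 — Angular frequency: ω = 2π·f = 2π·2940 = 1.847e+04 rad/s.
Step 2 — Component impedances:
  R: Z = R = 200 Ω
  L: Z = jωL = j·1.847e+04·0.000617 = 0 + j11.4 Ω
Step 3 — Series combination: Z_total = R + L = 200 + j11.4 Ω = 200.3∠3.3° Ω.
Step 4 — Source phasor: V = 120∠166.3° V = -116.6 + j28.42 V.
Step 5 — Ohm's law: I = V / Z_total = (-116.6 + j28.42) / (200 + j11.4) = -0.573 + j0.1748 A.
Step 6 — Convert to polar: |I| = 0.599 A, ∠I = 163.0°.

I = 0.599∠163.0° A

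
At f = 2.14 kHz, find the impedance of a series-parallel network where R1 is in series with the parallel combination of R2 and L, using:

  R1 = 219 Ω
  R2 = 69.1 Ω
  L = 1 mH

Step 1 — Angular frequency: ω = 2π·f = 2π·2140 = 1.345e+04 rad/s.
Step 2 — Component impedances:
  R1: Z = R = 219 Ω
  R2: Z = R = 69.1 Ω
  L: Z = jωL = j·1.345e+04·0.001 = 0 + j13.45 Ω
Step 3 — Parallel branch: R2 || L = 1/(1/R2 + 1/L) = 2.521 + j12.96 Ω.
Step 4 — Series with R1: Z_total = R1 + (R2 || L) = 221.5 + j12.96 Ω = 221.9∠3.3° Ω.

Z = 221.5 + j12.96 Ω = 221.9∠3.3° Ω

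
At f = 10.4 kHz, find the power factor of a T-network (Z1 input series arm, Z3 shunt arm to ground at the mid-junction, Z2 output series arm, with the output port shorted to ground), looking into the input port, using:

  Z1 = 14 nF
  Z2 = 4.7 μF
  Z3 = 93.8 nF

Step 1 — Angular frequency: ω = 2π·f = 2π·1.04e+04 = 6.535e+04 rad/s.
Step 2 — Component impedances:
  Z1: Z = 1/(jωC) = -j/(ω·C) = 0 - j1093 Ω
  Z2: Z = 1/(jωC) = -j/(ω·C) = 0 - j3.256 Ω
  Z3: Z = 1/(jωC) = -j/(ω·C) = 0 - j163.1 Ω
Step 3 — With the output port shorted to ground, the output series arm Z2 runs from the junction to ground; the shunt arm Z3 also runs from the junction to ground. They appear in parallel: Z3 || Z2 = 0 - j3.192 Ω.
Step 4 — Series with input arm Z1: Z_in = Z1 + (Z3 || Z2) = 0 - j1096 Ω = 1096∠-90.0° Ω.
Step 5 — Power factor: PF = cos(φ) = Re(Z)/|Z| = 0/1096 = 0.
Step 6 — Type: Im(Z) = -1096 ⇒ leading (phase φ = -90.0°).

PF = 0 (leading, φ = -90.0°)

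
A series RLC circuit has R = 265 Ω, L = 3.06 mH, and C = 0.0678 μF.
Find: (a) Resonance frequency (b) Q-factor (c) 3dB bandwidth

Step 1 — Resonance condition Im(Z)=0 gives ω₀ = 1/√(LC).
Step 2 — ω₀ = 1/√(0.00306·6.78e-08) = 6.943e+04 rad/s.
Step 3 — f₀ = ω₀/(2π) = 1.105e+04 Hz.
Step 4 — Series Q: Q = ω₀L/R = 6.943e+04·0.00306/265 = 0.8017.
Step 5 — 3dB bandwidth: Δω = ω₀/Q = 8.66e+04 rad/s; BW = Δω/(2π) = 1.378e+04 Hz.

(a) f₀ = 1.105e+04 Hz  (b) Q = 0.8017  (c) BW = 1.378e+04 Hz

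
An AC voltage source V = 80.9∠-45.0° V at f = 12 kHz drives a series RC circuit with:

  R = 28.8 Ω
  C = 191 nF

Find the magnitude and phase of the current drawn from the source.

Step 1 — Angular frequency: ω = 2π·f = 2π·1.2e+04 = 7.54e+04 rad/s.
Step 2 — Component impedances:
  R: Z = R = 28.8 Ω
  C: Z = 1/(jωC) = -j/(ω·C) = 0 - j69.44 Ω
Step 3 — Series combination: Z_total = R + C = 28.8 - j69.44 Ω = 75.17∠-67.5° Ω.
Step 4 — Source phasor: V = 80.9∠-45.0° V = 57.2 - j57.2 V.
Step 5 — Ohm's law: I = V / Z_total = (57.2 - j57.2) / (28.8 - j69.44) = 0.9944 + j0.4114 A.
Step 6 — Convert to polar: |I| = 1.076 A, ∠I = 22.5°.

I = 1.076∠22.5° A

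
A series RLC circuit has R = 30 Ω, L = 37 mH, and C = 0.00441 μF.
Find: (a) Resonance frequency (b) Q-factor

Step 1 — Resonance condition Im(Z)=0 gives ω₀ = 1/√(LC).
Step 2 — ω₀ = 1/√(0.037·4.41e-09) = 7.829e+04 rad/s.
Step 3 — f₀ = ω₀/(2π) = 1.246e+04 Hz.
Step 4 — Series Q: Q = ω₀L/R = 7.829e+04·0.037/30 = 96.55.

(a) f₀ = 1.246e+04 Hz  (b) Q = 96.55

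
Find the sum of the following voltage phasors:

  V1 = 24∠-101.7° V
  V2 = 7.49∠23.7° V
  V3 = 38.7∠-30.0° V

Step 1 — Convert each phasor to rectangular form:
  V1 = 24·(cos(-101.7°) + j·sin(-101.7°)) = -4.867 - j23.5 V
  V2 = 7.49·(cos(23.7°) + j·sin(23.7°)) = 6.858 + j3.011 V
  V3 = 38.7·(cos(-30.0°) + j·sin(-30.0°)) = 33.52 - j19.35 V
Step 2 — Sum components: V_total = 35.51 - j39.84 V.
Step 3 — Convert to polar: |V_total| = 53.37 V, ∠V_total = -48.3°.

V_total = 53.37∠-48.3° V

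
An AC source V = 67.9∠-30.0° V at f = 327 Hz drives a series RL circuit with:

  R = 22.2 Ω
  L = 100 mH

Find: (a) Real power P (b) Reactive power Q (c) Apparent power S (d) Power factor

Step 1 — Angular frequency: ω = 2π·f = 2π·327 = 2055 rad/s.
Step 2 — Component impedances:
  R: Z = R = 22.2 Ω
  L: Z = jωL = j·2055·0.1 = 0 + j205.5 Ω
Step 3 — Series combination: Z_total = R + L = 22.2 + j205.5 Ω = 206.7∠83.8° Ω.
Step 4 — Source phasor: V = 67.9∠-30.0° V = 58.8 - j33.95 V.
Step 5 — Current: I = V / Z = -0.1328 - j0.3005 A = 0.3286∠-113.8° A.
Step 6 — Complex power: S = V·I* = 2.397 + j22.18 VA.
Step 7 — Real power: P = Re(S) = 2.397 W.
Step 8 — Reactive power: Q = Im(S) = 22.18 VAR.
Step 9 — Apparent power: |S| = 22.31 VA.
Step 10 — Power factor: PF = P/|S| = 0.1074 (lagging).

(a) P = 2.397 W  (b) Q = 22.18 VAR  (c) S = 22.31 VA  (d) PF = 0.1074 (lagging)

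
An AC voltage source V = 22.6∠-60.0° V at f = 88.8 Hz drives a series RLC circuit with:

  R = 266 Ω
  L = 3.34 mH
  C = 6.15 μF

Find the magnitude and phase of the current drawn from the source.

Step 1 — Angular frequency: ω = 2π·f = 2π·88.8 = 557.9 rad/s.
Step 2 — Component impedances:
  R: Z = R = 266 Ω
  L: Z = jωL = j·557.9·0.00334 = 0 + j1.864 Ω
  C: Z = 1/(jωC) = -j/(ω·C) = 0 - j291.4 Ω
Step 3 — Series combination: Z_total = R + L + C = 266 - j289.6 Ω = 393.2∠-47.4° Ω.
Step 4 — Source phasor: V = 22.6∠-60.0° V = 11.3 - j19.57 V.
Step 5 — Ohm's law: I = V / Z_total = (11.3 - j19.57) / (266 - j289.6) = 0.0561 - j0.01251 A.
Step 6 — Convert to polar: |I| = 0.05748 A, ∠I = -12.6°.

I = 0.05748∠-12.6° A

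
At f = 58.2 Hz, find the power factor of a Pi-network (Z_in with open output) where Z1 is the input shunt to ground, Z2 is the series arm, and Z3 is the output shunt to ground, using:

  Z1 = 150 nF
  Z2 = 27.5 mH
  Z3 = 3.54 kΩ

Step 1 — Angular frequency: ω = 2π·f = 2π·58.2 = 365.7 rad/s.
Step 2 — Component impedances:
  Z1: Z = 1/(jωC) = -j/(ω·C) = 0 - j1.823e+04 Ω
  Z2: Z = jωL = j·365.7·0.0275 = 0 + j10.06 Ω
  Z3: Z = R = 3540 Ω
Step 3 — With open output, the series arm Z2 and the output shunt Z3 appear in series to ground: Z2 + Z3 = 3540 + j10.06 Ω.
Step 4 — Parallel with input shunt Z1: Z_in = Z1 || (Z2 + Z3) = 3415 - j653.4 Ω = 3477∠-10.8° Ω.
Step 5 — Power factor: PF = cos(φ) = Re(Z)/|Z| = 3415/3477 = 0.9822.
Step 6 — Type: Im(Z) = -653.4 ⇒ leading (phase φ = -10.8°).

PF = 0.9822 (leading, φ = -10.8°)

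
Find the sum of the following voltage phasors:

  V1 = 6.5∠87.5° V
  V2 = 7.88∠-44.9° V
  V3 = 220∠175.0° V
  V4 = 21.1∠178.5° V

Step 1 — Convert each phasor to rectangular form:
  V1 = 6.5·(cos(87.5°) + j·sin(87.5°)) = 0.2835 + j6.494 V
  V2 = 7.88·(cos(-44.9°) + j·sin(-44.9°)) = 5.582 - j5.562 V
  V3 = 220·(cos(175.0°) + j·sin(175.0°)) = -219.2 + j19.17 V
  V4 = 21.1·(cos(178.5°) + j·sin(178.5°)) = -21.09 + j0.5523 V
Step 2 — Sum components: V_total = -234.4 + j20.66 V.
Step 3 — Convert to polar: |V_total| = 235.3 V, ∠V_total = 175.0°.

V_total = 235.3∠175.0° V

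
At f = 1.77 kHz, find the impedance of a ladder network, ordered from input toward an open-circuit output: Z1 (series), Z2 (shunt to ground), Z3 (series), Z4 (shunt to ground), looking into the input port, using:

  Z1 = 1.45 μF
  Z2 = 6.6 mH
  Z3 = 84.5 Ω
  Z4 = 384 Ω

Step 1 — Angular frequency: ω = 2π·f = 2π·1770 = 1.112e+04 rad/s.
Step 2 — Component impedances:
  Z1: Z = 1/(jωC) = -j/(ω·C) = 0 - j62.01 Ω
  Z2: Z = jωL = j·1.112e+04·0.0066 = 0 + j73.4 Ω
  Z3: Z = R = 84.5 Ω
  Z4: Z = R = 384 Ω
Step 3 — Ladder network (open output): work backward from the far end, alternating series and parallel combinations. Z_in = 11.22 + j9.629 Ω = 14.79∠40.6° Ω.

Z = 11.22 + j9.629 Ω = 14.79∠40.6° Ω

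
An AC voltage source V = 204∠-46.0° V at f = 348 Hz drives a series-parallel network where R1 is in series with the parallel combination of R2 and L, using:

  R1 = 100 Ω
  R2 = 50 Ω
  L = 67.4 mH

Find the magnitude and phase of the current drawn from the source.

Step 1 — Angular frequency: ω = 2π·f = 2π·348 = 2187 rad/s.
Step 2 — Component impedances:
  R1: Z = R = 100 Ω
  R2: Z = R = 50 Ω
  L: Z = jωL = j·2187·0.0674 = 0 + j147.4 Ω
Step 3 — Parallel branch: R2 || L = 1/(1/R2 + 1/L) = 44.84 + j15.21 Ω.
Step 4 — Series with R1: Z_total = R1 + (R2 || L) = 144.8 + j15.21 Ω = 145.6∠6.0° Ω.
Step 5 — Source phasor: V = 204∠-46.0° V = 141.7 - j146.7 V.
Step 6 — Ohm's law: I = V / Z_total = (141.7 - j146.7) / (144.8 + j15.21) = 0.8625 - j1.104 A.
Step 7 — Convert to polar: |I| = 1.401 A, ∠I = -52.0°.

I = 1.401∠-52.0° A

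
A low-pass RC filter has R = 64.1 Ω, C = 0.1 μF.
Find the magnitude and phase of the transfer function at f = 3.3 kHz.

Step 1 — Angular frequency: ω = 2π·3300 = 2.073e+04 rad/s.
Step 2 — Transfer function: H(jω) = 1/(1 + jωRC).
Step 3 — Denominator: 1 + jωRC = 1 + j·2.073e+04·64.1·1e-07 = 1 + j0.1329.
Step 4 — H = 0.9826 - j0.1306.
Step 5 — Magnitude: |H| = 0.9913 (-0.1 dB); phase: φ = -7.6°.

|H| = 0.9913 (-0.1 dB), φ = -7.6°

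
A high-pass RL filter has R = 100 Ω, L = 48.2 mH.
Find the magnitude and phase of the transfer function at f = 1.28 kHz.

Step 1 — Angular frequency: ω = 2π·1280 = 8042 rad/s.
Step 2 — Transfer function: H(jω) = jωL/(R + jωL).
Step 3 — Numerator jωL = j·387.6; denominator R + jωL = 100 + j387.6.
Step 4 — H = 0.9376 + j0.2419.
Step 5 — Magnitude: |H| = 0.9683 (-0.3 dB); phase: φ = 14.5°.

|H| = 0.9683 (-0.3 dB), φ = 14.5°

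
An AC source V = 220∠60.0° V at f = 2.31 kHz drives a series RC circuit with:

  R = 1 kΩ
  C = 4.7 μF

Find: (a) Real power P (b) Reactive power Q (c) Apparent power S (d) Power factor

Step 1 — Angular frequency: ω = 2π·f = 2π·2310 = 1.451e+04 rad/s.
Step 2 — Component impedances:
  R: Z = R = 1000 Ω
  C: Z = 1/(jωC) = -j/(ω·C) = 0 - j14.66 Ω
Step 3 — Series combination: Z_total = R + C = 1000 - j14.66 Ω = 1000∠-0.8° Ω.
Step 4 — Source phasor: V = 220∠60.0° V = 110 + j190.5 V.
Step 5 — Current: I = V / Z = 0.1072 + j0.1921 A = 0.22∠60.8° A.
Step 6 — Complex power: S = V·I* = 48.39 - j0.7094 VA.
Step 7 — Real power: P = Re(S) = 48.39 W.
Step 8 — Reactive power: Q = Im(S) = -0.7094 VAR.
Step 9 — Apparent power: |S| = 48.39 VA.
Step 10 — Power factor: PF = P/|S| = 0.9999 (leading).

(a) P = 48.39 W  (b) Q = -0.7094 VAR  (c) S = 48.39 VA  (d) PF = 0.9999 (leading)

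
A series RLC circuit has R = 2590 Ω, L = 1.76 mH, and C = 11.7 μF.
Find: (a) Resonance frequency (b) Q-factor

Step 1 — Resonance condition Im(Z)=0 gives ω₀ = 1/√(LC).
Step 2 — ω₀ = 1/√(0.00176·1.17e-05) = 6969 rad/s.
Step 3 — f₀ = ω₀/(2π) = 1109 Hz.
Step 4 — Series Q: Q = ω₀L/R = 6969·0.00176/2590 = 0.004735.

(a) f₀ = 1109 Hz  (b) Q = 0.004735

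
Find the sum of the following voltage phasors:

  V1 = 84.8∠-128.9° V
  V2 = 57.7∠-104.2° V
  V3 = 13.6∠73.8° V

Step 1 — Convert each phasor to rectangular form:
  V1 = 84.8·(cos(-128.9°) + j·sin(-128.9°)) = -53.25 - j66 V
  V2 = 57.7·(cos(-104.2°) + j·sin(-104.2°)) = -14.15 - j55.94 V
  V3 = 13.6·(cos(73.8°) + j·sin(73.8°)) = 3.794 + j13.06 V
Step 2 — Sum components: V_total = -63.61 - j108.9 V.
Step 3 — Convert to polar: |V_total| = 126.1 V, ∠V_total = -120.3°.

V_total = 126.1∠-120.3° V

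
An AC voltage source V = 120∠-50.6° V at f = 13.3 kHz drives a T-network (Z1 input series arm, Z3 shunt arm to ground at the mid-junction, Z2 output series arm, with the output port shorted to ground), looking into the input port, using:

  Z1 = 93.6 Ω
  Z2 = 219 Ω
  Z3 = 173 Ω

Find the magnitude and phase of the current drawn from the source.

Step 1 — Angular frequency: ω = 2π·f = 2π·1.33e+04 = 8.357e+04 rad/s.
Step 2 — Component impedances:
  Z1: Z = R = 93.6 Ω
  Z2: Z = R = 219 Ω
  Z3: Z = R = 173 Ω
Step 3 — With the output port shorted to ground, the output series arm Z2 runs from the junction to ground; the shunt arm Z3 also runs from the junction to ground. They appear in parallel: Z3 || Z2 = 96.65 Ω.
Step 4 — Series with input arm Z1: Z_in = Z1 + (Z3 || Z2) = 190.3 Ω = 190.3∠0.0° Ω.
Step 5 — Source phasor: V = 120∠-50.6° V = 76.17 - j92.73 V.
Step 6 — Ohm's law: I = V / Z_total = (76.17 - j92.73) / (190.3) = 0.4004 - j0.4874 A.
Step 7 — Convert to polar: |I| = 0.6307 A, ∠I = -50.6°.

I = 0.6307∠-50.6° A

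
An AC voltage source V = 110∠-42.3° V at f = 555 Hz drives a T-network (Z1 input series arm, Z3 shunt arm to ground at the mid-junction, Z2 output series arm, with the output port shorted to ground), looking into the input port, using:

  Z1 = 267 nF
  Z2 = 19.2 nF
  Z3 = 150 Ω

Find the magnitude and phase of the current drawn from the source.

Step 1 — Angular frequency: ω = 2π·f = 2π·555 = 3487 rad/s.
Step 2 — Component impedances:
  Z1: Z = 1/(jωC) = -j/(ω·C) = 0 - j1074 Ω
  Z2: Z = 1/(jωC) = -j/(ω·C) = 0 - j1.494e+04 Ω
  Z3: Z = R = 150 Ω
Step 3 — With the output port shorted to ground, the output series arm Z2 runs from the junction to ground; the shunt arm Z3 also runs from the junction to ground. They appear in parallel: Z3 || Z2 = 150 - j1.506 Ω.
Step 4 — Series with input arm Z1: Z_in = Z1 + (Z3 || Z2) = 150 - j1076 Ω = 1086∠-82.1° Ω.
Step 5 — Source phasor: V = 110∠-42.3° V = 81.36 - j74.03 V.
Step 6 — Ohm's law: I = V / Z_total = (81.36 - j74.03) / (150 - j1076) = 0.07787 + j0.06479 A.
Step 7 — Convert to polar: |I| = 0.1013 A, ∠I = 39.8°.

I = 0.1013∠39.8° A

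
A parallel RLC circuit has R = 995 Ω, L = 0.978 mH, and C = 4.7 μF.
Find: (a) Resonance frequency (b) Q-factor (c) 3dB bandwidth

Step 1 — Resonance: ω₀ = 1/√(LC) = 1/√(0.000978·4.7e-06) = 1.475e+04 rad/s.
Step 2 — f₀ = ω₀/(2π) = 2347 Hz.
Step 3 — Parallel Q: Q = R/(ω₀L) = 995/(1.475e+04·0.000978) = 68.98.
Step 4 — Bandwidth: Δω = ω₀/Q = 213.8 rad/s; BW = Δω/(2π) = 34.03 Hz.

(a) f₀ = 2347 Hz  (b) Q = 68.98  (c) BW = 34.03 Hz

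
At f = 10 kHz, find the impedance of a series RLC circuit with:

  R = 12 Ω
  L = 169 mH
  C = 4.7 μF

Step 1 — Angular frequency: ω = 2π·f = 2π·1e+04 = 6.283e+04 rad/s.
Step 2 — Component impedances:
  R: Z = R = 12 Ω
  L: Z = jωL = j·6.283e+04·0.169 = 0 + j1.062e+04 Ω
  C: Z = 1/(jωC) = -j/(ω·C) = 0 - j3.386 Ω
Step 3 — Series combination: Z_total = R + L + C = 12 + j1.062e+04 Ω = 1.062e+04∠89.9° Ω.

Z = 12 + j1.062e+04 Ω = 1.062e+04∠89.9° Ω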